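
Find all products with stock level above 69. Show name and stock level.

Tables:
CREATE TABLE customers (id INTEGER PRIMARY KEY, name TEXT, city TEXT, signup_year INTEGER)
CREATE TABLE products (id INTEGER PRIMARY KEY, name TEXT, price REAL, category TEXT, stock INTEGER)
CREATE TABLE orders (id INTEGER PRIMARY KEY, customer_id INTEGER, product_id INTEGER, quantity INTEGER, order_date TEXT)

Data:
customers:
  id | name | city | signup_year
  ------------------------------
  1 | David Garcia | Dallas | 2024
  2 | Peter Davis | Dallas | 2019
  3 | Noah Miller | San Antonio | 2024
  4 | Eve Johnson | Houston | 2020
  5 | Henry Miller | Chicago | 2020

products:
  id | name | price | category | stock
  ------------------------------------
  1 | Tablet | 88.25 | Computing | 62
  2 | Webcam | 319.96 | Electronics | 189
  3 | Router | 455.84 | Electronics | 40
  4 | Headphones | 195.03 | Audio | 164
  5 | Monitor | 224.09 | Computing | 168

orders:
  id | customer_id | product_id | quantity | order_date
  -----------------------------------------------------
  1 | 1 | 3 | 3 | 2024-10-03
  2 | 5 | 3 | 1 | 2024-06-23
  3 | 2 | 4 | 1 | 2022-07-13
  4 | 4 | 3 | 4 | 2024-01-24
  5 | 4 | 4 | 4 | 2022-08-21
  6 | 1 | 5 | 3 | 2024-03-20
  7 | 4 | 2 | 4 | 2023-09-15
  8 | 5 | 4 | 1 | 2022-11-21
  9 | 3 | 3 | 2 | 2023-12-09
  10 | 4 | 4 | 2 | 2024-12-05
SELECT name, stock FROM products WHERE stock > 69

Execution result:
name | stock
Webcam | 189
Headphones | 164
Monitor | 168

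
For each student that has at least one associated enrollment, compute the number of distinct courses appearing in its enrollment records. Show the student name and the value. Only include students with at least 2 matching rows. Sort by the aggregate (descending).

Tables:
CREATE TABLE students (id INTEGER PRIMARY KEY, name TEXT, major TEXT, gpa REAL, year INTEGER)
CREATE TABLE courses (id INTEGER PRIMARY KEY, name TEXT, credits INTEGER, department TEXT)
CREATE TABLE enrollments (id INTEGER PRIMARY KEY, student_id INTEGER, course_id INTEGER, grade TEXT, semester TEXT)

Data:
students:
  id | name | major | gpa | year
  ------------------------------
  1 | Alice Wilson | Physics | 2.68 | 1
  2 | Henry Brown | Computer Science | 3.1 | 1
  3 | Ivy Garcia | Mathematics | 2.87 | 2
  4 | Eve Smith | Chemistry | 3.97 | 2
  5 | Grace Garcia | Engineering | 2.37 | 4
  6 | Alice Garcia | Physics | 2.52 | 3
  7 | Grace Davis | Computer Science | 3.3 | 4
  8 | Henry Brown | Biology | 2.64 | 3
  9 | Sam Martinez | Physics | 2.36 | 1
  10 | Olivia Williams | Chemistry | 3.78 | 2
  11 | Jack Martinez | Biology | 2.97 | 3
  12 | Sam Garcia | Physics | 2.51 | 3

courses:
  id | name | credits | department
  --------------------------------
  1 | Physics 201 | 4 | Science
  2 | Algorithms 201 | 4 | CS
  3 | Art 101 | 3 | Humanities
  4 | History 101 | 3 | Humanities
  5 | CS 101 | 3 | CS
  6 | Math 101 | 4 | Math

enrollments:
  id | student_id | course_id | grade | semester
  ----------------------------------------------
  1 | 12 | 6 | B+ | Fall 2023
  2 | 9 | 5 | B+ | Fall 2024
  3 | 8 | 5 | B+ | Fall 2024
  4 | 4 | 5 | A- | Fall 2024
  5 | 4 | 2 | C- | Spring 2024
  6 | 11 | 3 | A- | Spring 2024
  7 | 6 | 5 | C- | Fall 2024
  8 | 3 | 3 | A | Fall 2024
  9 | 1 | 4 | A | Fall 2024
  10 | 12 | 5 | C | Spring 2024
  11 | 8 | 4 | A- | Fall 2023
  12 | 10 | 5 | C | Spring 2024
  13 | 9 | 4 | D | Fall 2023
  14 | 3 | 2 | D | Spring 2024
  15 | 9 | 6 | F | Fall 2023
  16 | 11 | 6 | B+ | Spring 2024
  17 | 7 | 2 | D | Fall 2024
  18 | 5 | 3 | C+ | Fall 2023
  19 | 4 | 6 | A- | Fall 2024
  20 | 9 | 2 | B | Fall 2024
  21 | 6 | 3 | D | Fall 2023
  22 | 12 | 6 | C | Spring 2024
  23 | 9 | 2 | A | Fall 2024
SELECT p.name, COUNT(DISTINCT c.course_id) AS distinct_course_count FROM enrollments c JOIN students p ON c.student_id = p.id GROUP BY p.id, p.name HAVING COUNT(*) >= 2 ORDER BY distinct_course_count DESC

Execution result:
name | distinct_course_count
Sam Martinez | 4
Eve Smith | 3
Ivy Garcia | 2
Alice Garcia | 2
Henry Brown | 2
Jack Martinez | 2
Sam Garcia | 2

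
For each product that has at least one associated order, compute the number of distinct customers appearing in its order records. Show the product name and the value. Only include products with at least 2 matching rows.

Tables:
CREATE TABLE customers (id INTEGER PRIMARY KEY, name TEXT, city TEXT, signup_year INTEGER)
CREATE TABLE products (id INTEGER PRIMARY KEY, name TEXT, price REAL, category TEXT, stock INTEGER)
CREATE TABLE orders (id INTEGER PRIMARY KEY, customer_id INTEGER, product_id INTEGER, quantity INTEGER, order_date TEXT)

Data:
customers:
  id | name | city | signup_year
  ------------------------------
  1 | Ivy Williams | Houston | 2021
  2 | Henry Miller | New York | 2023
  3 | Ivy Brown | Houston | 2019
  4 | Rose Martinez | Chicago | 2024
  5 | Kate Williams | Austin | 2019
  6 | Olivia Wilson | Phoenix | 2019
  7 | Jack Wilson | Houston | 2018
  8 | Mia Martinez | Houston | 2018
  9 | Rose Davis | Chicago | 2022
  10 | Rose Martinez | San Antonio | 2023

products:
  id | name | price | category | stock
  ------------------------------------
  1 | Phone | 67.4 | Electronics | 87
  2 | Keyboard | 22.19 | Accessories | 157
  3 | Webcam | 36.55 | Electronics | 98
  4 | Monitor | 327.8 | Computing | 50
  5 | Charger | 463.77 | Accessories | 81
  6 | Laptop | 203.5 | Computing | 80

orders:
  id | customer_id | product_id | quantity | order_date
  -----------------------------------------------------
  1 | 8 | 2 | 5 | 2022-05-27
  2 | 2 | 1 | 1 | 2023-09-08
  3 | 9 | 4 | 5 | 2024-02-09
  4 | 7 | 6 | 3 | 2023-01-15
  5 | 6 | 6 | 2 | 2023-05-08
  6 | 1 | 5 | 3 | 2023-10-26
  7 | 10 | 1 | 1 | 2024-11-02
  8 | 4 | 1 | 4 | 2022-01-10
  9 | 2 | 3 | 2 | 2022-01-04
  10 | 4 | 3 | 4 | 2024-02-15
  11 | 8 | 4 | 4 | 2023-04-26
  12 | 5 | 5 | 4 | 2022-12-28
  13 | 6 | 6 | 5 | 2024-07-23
SELECT p.name, COUNT(DISTINCT c.customer_id) AS distinct_customer_count FROM orders c JOIN products p ON c.product_id = p.id GROUP BY p.id, p.name HAVING COUNT(*) >= 2

Execution result:
name | distinct_customer_count
Phone | 3
Webcam | 2
Monitor | 2
Charger | 2
Laptop | 2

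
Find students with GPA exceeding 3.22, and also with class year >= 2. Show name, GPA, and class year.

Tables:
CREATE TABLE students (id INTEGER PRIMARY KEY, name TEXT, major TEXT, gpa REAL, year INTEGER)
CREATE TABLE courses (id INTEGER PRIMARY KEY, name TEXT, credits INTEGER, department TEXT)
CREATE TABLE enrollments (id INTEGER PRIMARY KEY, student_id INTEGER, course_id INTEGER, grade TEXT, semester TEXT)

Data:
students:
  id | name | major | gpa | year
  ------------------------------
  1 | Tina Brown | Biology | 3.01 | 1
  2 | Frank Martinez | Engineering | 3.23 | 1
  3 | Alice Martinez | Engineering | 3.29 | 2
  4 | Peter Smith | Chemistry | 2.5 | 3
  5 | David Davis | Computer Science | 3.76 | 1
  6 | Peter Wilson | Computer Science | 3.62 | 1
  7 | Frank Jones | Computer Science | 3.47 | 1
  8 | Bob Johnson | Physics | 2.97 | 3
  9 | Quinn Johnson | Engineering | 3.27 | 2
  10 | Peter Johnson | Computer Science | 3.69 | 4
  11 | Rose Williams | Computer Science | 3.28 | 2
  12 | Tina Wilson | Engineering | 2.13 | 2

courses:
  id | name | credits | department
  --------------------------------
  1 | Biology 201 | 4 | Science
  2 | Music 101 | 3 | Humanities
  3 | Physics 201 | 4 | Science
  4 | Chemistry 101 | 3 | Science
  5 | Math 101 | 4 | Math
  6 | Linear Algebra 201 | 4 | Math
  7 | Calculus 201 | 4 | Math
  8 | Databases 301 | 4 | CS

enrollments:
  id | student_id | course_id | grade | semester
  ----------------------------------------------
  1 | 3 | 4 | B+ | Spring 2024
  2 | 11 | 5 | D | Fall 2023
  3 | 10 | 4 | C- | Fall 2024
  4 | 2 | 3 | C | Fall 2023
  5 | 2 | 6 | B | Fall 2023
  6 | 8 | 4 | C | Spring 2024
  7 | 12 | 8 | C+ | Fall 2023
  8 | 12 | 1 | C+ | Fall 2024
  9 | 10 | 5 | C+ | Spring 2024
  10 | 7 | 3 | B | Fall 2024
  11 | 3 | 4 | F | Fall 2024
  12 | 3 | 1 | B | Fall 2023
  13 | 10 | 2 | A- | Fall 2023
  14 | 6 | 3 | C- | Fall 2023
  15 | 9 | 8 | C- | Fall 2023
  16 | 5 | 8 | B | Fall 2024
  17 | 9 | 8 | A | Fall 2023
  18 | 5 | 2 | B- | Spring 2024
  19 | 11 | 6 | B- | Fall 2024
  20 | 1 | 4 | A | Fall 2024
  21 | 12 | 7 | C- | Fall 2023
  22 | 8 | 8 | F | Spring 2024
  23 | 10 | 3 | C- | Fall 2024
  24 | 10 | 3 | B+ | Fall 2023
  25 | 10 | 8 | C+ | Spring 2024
SELECT name, gpa, year FROM students WHERE gpa > 3.22 AND year >= 2

Execution result:
name | gpa | year
Alice Martinez | 3.29 | 2
Quinn Johnson | 3.27 | 2
Peter Johnson | 3.69 | 4
Rose Williams | 3.28 | 2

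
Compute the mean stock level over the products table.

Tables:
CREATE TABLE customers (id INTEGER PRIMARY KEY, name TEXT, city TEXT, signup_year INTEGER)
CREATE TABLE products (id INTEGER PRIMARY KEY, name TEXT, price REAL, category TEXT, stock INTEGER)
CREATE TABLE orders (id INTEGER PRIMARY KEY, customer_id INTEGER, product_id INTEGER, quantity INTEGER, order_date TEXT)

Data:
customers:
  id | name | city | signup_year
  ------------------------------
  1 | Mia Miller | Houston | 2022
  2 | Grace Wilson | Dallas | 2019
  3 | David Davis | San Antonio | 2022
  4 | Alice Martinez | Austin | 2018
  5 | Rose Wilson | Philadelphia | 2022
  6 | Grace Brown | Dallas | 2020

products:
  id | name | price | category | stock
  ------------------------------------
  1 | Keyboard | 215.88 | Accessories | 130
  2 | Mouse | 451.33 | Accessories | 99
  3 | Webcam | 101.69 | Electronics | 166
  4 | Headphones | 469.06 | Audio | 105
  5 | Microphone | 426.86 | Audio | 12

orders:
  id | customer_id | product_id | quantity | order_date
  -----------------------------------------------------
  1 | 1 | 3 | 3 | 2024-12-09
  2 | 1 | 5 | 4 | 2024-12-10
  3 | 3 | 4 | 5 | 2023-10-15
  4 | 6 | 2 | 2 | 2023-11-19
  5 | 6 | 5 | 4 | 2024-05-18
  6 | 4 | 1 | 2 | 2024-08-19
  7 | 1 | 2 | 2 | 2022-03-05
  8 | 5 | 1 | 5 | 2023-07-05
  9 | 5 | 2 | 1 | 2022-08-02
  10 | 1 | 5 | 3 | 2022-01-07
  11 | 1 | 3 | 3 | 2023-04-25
SELECT AVG(stock) FROM products

Execution result:
102.40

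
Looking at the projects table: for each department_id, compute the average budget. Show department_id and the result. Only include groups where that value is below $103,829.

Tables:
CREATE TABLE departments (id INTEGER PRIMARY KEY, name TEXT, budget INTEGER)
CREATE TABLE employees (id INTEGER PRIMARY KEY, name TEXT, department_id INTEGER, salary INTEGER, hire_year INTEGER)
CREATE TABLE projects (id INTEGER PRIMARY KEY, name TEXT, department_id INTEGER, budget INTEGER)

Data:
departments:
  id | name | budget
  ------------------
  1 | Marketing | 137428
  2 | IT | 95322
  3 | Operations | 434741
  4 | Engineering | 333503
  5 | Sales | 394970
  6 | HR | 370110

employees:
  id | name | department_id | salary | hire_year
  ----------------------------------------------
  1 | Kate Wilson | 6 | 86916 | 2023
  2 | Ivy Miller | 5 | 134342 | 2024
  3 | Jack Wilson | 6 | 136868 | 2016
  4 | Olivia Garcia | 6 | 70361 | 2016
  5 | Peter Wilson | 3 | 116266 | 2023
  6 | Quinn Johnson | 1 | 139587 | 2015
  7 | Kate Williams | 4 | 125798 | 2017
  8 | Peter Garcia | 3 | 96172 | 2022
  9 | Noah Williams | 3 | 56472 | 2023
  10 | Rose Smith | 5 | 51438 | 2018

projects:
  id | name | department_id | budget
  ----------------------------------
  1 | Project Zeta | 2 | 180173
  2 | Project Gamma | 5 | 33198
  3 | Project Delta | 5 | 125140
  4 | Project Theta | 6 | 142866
SELECT department_id, AVG(budget) AS avg_budget FROM projects GROUP BY department_id HAVING AVG(budget) < 103829

Execution result:
department_id | avg_budget
5 | 79169.00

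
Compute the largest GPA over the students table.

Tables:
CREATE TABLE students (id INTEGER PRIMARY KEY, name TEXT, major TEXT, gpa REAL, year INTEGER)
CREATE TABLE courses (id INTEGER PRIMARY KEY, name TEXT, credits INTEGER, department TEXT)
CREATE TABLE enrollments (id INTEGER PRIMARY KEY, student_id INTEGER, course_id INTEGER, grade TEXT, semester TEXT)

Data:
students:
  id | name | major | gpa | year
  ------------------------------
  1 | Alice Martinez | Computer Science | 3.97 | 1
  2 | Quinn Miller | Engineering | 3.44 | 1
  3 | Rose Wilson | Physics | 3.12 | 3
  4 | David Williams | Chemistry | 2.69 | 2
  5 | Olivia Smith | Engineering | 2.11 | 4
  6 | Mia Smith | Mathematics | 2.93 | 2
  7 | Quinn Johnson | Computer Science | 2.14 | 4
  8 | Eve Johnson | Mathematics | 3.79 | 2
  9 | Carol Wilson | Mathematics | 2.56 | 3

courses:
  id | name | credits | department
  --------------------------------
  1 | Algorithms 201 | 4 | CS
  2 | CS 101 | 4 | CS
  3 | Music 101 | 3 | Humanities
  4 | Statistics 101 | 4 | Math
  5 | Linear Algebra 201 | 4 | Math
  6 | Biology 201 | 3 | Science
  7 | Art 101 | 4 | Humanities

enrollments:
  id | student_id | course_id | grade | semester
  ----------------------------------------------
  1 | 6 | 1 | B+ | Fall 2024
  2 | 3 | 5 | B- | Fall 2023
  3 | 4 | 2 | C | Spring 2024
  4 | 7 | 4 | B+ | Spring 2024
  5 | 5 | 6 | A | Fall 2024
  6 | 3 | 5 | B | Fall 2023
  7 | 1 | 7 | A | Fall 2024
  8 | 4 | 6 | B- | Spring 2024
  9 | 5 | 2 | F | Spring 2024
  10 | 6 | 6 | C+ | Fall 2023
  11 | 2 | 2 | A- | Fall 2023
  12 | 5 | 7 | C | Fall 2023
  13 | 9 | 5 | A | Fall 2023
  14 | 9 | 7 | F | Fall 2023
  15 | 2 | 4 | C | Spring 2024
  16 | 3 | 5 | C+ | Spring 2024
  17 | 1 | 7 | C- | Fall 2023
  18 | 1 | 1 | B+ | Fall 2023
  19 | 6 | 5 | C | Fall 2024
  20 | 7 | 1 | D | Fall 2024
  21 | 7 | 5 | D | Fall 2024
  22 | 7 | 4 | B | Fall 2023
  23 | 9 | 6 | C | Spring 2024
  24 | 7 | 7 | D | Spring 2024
SELECT MAX(gpa) FROM students

Execution result:
3.97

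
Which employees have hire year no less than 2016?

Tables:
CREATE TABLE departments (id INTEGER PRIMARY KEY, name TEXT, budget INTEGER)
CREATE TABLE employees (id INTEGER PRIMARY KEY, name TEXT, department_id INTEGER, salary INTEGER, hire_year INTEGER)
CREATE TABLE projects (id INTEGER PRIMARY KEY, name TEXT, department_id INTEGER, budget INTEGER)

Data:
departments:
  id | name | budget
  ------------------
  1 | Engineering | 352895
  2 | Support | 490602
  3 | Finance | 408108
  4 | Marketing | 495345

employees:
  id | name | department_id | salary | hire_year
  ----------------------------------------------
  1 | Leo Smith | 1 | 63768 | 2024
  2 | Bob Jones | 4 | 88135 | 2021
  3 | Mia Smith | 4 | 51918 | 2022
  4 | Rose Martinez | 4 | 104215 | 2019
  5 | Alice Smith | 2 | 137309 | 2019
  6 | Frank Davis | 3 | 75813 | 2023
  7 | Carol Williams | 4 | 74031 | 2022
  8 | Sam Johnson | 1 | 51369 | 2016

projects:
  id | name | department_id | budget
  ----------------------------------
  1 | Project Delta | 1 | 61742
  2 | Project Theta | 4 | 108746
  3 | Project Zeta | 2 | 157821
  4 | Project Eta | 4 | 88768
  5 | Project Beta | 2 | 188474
SELECT name, hire_year FROM employees WHERE hire_year >= 2016

Execution result:
name | hire_year
Leo Smith | 2024
Bob Jones | 2021
Mia Smith | 2022
Rose Martinez | 2019
Alice Smith | 2019
Frank Davis | 2023
Carol Williams | 2022
Sam Johnson | 2016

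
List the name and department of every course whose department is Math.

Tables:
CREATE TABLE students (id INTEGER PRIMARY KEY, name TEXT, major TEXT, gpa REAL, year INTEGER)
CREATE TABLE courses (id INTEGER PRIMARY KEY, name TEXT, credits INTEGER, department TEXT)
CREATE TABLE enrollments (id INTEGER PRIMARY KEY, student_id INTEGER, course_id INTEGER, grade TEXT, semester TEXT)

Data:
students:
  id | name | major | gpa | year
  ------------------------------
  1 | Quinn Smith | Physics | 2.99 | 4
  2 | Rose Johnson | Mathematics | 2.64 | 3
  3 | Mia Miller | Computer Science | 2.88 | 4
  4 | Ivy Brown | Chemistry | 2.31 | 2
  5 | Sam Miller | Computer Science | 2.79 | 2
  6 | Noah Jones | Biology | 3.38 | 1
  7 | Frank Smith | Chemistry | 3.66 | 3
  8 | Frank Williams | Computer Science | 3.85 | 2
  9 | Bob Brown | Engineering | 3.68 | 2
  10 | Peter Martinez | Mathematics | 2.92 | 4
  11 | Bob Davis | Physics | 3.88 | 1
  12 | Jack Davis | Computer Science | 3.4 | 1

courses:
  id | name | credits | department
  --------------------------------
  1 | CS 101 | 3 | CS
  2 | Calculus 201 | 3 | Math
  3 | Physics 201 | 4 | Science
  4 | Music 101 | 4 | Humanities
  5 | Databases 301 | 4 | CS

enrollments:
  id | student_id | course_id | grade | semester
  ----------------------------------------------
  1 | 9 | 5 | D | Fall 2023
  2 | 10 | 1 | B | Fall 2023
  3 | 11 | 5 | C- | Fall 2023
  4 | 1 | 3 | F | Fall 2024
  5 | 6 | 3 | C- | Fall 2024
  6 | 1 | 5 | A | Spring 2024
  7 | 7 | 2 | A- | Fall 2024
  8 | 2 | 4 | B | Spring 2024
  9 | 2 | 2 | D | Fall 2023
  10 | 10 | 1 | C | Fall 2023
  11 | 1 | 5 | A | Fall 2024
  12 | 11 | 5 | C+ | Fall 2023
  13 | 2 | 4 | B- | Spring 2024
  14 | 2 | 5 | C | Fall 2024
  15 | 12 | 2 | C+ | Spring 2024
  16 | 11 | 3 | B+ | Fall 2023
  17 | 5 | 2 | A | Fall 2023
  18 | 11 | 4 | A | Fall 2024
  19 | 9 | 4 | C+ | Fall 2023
SELECT name, department FROM courses WHERE department = 'Math'

Execution result:
name | department
Calculus 201 | Math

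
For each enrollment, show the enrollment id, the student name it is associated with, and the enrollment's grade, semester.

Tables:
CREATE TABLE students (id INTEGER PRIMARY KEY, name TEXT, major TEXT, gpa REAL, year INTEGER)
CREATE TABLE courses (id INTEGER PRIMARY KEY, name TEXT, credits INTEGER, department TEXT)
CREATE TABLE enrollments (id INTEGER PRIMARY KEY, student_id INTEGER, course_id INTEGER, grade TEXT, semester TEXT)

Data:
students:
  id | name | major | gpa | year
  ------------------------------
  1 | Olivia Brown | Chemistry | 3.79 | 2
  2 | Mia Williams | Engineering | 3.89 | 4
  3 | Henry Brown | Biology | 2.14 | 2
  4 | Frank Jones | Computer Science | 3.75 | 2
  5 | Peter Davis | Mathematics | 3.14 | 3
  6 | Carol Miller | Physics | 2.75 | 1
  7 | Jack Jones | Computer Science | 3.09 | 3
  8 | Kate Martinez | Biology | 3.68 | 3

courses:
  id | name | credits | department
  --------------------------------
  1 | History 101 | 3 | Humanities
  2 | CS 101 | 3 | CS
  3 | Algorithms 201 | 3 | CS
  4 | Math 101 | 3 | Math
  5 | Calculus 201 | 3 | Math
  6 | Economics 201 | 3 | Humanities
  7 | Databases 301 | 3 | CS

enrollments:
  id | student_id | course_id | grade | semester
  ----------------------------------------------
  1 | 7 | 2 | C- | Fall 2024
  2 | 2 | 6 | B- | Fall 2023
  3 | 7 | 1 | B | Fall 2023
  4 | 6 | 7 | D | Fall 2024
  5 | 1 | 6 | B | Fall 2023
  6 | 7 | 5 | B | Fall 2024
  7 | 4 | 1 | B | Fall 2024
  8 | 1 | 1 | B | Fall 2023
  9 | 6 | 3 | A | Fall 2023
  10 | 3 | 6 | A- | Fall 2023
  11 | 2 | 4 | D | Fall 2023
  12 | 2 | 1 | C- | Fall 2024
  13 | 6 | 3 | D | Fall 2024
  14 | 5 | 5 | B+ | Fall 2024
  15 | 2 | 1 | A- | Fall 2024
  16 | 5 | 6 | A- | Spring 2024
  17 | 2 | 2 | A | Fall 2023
SELECT c.id, p.name AS student, c.grade, c.semester FROM enrollments c JOIN students p ON c.student_id = p.id

Execution result:
id | student | grade | semester
1 | Jack Jones | C- | Fall 2024
2 | Mia Williams | B- | Fall 2023
3 | Jack Jones | B | Fall 2023
4 | Carol Miller | D | Fall 2024
5 | Olivia Brown | B | Fall 2023
6 | Jack Jones | B | Fall 2024
7 | Frank Jones | B | Fall 2024
8 | Olivia Brown | B | Fall 2023
9 | Carol Miller | A | Fall 2023
10 | Henry Brown | A- | Fall 2023
11 | Mia Williams | D | Fall 2023
12 | Mia Williams | C- | Fall 2024
13 | Carol Miller | D | Fall 2024
14 | Peter Davis | B+ | Fall 2024
15 | Mia Williams | A- | Fall 2024
16 | Peter Davis | A- | Spring 2024
17 | Mia Williams | A | Fall 2023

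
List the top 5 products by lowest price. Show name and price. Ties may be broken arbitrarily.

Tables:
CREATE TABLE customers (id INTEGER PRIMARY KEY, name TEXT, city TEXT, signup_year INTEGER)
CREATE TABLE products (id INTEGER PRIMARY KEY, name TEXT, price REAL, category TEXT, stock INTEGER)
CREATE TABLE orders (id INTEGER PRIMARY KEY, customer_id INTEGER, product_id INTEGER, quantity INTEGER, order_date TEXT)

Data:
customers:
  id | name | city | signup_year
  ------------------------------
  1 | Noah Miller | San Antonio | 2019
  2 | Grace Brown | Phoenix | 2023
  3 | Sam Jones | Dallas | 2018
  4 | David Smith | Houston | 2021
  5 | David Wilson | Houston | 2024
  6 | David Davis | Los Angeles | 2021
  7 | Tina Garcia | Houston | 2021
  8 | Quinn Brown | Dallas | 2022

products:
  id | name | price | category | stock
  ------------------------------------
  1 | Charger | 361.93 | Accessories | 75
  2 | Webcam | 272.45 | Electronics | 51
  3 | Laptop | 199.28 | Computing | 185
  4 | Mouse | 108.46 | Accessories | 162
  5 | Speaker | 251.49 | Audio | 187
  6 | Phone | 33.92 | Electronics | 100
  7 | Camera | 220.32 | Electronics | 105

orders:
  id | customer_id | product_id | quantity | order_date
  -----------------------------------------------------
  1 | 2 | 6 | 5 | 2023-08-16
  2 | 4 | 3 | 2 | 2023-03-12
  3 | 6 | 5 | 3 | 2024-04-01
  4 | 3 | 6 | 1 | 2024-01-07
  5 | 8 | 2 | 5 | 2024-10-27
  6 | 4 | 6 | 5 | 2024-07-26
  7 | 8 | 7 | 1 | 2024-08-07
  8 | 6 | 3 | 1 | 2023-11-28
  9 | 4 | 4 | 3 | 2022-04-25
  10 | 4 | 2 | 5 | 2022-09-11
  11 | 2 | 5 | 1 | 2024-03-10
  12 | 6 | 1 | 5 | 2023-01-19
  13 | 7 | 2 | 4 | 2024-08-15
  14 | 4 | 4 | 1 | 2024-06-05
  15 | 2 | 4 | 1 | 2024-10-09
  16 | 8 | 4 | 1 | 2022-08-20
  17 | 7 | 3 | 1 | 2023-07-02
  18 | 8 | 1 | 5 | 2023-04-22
SELECT name, price FROM products ORDER BY price ASC LIMIT 5

Execution result:
name | price
Phone | 33.92
Mouse | 108.46
Laptop | 199.28
Camera | 220.32
Speaker | 251.49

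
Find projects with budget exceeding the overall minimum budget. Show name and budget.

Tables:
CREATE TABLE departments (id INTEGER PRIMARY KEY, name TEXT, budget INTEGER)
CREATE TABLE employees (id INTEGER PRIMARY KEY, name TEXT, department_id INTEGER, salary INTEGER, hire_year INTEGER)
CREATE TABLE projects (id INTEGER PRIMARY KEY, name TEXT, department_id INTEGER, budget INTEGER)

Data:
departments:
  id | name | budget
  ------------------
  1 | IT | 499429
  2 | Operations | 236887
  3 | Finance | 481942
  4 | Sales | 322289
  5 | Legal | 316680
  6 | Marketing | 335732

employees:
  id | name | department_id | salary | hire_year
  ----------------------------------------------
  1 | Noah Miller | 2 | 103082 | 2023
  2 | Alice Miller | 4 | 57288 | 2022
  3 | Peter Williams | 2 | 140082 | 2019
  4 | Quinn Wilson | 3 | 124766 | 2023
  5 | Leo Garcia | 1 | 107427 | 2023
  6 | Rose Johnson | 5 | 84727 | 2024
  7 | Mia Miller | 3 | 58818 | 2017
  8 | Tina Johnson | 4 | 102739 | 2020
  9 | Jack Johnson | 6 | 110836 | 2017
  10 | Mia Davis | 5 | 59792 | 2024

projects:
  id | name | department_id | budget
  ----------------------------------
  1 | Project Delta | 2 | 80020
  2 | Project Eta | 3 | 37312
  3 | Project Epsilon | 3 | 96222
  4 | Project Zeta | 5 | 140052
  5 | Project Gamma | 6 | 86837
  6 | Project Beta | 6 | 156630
SELECT name, budget FROM projects WHERE budget > (SELECT MIN(budget) FROM projects)

Execution result:
name | budget
Project Delta | 80020
Project Epsilon | 96222
Project Zeta | 140052
Project Gamma | 86837
Project Beta | 156630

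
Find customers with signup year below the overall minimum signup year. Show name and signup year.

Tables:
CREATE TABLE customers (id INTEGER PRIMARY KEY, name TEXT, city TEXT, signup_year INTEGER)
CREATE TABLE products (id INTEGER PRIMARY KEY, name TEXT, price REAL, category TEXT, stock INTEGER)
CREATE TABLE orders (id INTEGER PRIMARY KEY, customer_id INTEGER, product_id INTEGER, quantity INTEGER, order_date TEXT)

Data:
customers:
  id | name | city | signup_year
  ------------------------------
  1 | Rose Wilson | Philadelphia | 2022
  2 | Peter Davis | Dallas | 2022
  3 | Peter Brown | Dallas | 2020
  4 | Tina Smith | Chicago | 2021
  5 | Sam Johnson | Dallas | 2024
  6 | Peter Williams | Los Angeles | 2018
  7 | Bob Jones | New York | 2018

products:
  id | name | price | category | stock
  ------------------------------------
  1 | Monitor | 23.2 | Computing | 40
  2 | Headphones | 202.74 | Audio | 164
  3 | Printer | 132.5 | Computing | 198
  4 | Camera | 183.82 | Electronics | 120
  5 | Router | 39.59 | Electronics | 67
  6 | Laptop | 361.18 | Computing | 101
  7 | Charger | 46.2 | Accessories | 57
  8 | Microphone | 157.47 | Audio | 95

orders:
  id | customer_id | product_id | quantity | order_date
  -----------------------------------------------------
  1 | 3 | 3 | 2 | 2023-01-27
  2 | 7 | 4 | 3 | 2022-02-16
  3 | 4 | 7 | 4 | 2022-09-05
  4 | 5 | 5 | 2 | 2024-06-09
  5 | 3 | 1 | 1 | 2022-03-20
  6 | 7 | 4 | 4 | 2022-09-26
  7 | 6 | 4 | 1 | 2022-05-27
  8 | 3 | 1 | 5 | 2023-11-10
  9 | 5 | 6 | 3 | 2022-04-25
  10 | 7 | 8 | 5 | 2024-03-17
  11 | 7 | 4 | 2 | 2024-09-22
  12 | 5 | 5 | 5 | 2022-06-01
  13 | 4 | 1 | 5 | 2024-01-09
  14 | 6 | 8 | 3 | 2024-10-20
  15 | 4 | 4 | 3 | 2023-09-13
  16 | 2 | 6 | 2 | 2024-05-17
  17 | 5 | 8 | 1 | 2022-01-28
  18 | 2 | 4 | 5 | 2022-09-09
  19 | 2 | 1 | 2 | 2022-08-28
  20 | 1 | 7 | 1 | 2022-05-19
SELECT name, signup_year FROM customers WHERE signup_year < (SELECT MIN(signup_year) FROM customers)

Execution result:
(no rows)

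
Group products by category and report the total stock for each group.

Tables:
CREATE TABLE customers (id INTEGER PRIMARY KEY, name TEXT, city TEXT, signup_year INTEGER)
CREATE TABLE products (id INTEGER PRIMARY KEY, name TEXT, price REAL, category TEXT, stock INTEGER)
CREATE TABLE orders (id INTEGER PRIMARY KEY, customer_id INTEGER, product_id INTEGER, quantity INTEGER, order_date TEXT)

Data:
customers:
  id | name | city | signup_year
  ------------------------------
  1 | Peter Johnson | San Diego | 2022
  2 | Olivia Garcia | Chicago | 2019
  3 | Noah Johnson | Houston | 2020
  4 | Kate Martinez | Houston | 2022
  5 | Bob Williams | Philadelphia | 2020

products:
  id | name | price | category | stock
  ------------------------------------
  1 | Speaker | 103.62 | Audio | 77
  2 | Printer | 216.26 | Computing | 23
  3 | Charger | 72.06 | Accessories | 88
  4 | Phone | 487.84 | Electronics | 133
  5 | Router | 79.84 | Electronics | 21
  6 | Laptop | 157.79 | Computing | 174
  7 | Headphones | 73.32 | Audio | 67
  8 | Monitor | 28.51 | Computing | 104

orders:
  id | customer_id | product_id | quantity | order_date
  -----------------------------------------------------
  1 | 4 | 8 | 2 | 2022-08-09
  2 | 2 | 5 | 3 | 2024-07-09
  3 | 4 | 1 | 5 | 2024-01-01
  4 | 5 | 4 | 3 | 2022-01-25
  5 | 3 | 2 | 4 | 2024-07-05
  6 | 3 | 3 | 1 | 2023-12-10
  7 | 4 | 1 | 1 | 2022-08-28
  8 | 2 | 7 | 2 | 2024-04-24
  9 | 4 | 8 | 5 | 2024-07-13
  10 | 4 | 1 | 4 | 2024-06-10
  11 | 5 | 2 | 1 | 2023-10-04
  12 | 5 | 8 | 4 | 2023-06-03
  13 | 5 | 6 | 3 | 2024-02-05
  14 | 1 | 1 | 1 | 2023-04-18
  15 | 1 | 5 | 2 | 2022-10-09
SELECT category, SUM(stock) AS sum_stock FROM products GROUP BY category

Execution result:
category | sum_stock
Accessories | 88
Audio | 144
Computing | 301
Electronics | 154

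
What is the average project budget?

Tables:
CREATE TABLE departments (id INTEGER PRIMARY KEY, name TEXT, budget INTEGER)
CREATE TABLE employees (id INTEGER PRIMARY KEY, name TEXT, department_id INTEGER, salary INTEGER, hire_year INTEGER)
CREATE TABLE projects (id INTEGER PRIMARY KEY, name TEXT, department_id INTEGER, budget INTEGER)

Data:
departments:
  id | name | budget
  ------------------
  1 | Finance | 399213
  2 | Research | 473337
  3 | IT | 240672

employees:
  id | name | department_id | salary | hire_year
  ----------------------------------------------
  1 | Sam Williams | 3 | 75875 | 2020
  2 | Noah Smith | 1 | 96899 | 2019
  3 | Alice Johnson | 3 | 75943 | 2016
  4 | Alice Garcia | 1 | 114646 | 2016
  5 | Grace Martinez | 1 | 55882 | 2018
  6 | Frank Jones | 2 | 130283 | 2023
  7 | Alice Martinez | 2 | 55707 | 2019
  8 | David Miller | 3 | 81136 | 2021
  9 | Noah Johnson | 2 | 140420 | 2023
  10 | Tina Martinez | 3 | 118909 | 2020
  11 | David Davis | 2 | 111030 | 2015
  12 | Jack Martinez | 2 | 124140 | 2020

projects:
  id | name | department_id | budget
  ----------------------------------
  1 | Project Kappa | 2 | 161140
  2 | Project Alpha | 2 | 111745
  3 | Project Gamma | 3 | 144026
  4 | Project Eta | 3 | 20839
SELECT AVG(budget) FROM projects

Execution result:
109437.50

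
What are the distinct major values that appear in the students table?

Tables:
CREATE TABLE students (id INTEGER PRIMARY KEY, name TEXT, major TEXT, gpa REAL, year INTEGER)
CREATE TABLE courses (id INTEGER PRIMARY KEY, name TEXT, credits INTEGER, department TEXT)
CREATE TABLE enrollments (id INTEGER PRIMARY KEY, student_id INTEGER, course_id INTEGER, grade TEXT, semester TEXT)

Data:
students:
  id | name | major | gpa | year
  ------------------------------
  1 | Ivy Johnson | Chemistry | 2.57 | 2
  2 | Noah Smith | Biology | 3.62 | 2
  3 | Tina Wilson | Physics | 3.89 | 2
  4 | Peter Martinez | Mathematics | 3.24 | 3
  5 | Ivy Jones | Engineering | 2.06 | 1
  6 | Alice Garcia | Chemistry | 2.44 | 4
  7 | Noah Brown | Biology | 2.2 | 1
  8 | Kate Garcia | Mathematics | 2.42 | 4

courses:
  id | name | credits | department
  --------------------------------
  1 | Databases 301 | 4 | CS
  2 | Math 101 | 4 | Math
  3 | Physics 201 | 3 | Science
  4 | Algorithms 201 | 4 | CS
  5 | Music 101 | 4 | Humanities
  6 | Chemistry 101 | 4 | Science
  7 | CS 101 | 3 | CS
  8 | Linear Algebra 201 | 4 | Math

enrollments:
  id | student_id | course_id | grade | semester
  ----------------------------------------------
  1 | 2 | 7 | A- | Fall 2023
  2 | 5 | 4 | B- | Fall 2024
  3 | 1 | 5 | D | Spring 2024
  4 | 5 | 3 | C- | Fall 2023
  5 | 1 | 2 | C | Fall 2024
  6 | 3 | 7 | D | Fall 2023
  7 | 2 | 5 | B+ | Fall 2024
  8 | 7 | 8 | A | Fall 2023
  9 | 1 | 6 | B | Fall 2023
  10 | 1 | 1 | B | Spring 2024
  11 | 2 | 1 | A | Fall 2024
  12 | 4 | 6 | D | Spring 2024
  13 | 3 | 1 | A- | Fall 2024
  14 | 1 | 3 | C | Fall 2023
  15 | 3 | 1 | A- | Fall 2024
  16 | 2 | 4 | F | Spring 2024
SELECT DISTINCT major FROM students

Execution result:
major
Chemistry
Biology
Physics
Mathematics
Engineering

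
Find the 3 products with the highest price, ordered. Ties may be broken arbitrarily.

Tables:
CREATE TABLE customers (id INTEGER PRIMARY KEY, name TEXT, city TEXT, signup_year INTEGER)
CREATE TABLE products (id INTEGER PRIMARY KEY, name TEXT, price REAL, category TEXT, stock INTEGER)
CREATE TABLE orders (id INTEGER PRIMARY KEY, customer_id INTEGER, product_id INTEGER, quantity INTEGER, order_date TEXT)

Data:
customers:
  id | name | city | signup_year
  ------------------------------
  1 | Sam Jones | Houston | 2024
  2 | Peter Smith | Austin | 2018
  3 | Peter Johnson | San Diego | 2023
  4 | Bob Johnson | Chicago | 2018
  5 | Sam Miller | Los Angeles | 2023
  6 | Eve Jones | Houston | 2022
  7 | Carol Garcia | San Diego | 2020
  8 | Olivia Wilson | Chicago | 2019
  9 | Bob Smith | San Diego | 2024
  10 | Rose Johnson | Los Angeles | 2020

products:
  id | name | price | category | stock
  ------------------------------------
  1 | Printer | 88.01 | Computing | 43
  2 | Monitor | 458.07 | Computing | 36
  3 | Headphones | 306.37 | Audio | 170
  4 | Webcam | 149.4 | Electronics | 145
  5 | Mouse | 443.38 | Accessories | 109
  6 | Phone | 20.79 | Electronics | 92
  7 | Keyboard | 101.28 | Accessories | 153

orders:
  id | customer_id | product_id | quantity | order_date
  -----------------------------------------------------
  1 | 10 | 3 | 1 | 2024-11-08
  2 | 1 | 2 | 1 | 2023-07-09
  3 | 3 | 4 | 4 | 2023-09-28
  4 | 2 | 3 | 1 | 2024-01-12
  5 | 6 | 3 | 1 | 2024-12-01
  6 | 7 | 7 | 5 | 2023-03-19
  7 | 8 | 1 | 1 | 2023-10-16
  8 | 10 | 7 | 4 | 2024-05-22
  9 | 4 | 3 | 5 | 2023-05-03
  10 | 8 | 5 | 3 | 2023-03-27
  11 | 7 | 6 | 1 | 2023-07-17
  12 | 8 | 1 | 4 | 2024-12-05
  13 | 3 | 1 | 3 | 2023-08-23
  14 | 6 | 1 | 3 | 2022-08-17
SELECT name, price FROM products ORDER BY price DESC LIMIT 3

Execution result:
name | price
Monitor | 458.07
Mouse | 443.38
Headphones | 306.37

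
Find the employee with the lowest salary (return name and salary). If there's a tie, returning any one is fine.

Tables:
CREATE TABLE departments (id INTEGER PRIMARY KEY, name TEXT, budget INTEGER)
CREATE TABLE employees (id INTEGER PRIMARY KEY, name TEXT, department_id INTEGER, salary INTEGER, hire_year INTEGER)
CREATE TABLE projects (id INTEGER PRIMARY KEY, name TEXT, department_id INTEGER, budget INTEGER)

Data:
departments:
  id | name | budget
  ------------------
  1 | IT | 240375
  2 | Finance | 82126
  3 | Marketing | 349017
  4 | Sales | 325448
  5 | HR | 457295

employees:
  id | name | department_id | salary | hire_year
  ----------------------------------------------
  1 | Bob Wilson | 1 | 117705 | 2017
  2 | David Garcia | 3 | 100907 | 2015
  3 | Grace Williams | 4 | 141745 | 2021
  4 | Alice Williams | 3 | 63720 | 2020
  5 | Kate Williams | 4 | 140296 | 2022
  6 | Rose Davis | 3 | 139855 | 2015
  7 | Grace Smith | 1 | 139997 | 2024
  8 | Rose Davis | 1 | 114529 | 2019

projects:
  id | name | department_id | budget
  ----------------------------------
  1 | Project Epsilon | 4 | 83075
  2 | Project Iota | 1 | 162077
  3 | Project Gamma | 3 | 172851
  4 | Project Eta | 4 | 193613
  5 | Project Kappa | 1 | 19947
SELECT name, salary FROM employees ORDER BY salary ASC LIMIT 1

Execution result:
name | salary
Alice Williams | 63720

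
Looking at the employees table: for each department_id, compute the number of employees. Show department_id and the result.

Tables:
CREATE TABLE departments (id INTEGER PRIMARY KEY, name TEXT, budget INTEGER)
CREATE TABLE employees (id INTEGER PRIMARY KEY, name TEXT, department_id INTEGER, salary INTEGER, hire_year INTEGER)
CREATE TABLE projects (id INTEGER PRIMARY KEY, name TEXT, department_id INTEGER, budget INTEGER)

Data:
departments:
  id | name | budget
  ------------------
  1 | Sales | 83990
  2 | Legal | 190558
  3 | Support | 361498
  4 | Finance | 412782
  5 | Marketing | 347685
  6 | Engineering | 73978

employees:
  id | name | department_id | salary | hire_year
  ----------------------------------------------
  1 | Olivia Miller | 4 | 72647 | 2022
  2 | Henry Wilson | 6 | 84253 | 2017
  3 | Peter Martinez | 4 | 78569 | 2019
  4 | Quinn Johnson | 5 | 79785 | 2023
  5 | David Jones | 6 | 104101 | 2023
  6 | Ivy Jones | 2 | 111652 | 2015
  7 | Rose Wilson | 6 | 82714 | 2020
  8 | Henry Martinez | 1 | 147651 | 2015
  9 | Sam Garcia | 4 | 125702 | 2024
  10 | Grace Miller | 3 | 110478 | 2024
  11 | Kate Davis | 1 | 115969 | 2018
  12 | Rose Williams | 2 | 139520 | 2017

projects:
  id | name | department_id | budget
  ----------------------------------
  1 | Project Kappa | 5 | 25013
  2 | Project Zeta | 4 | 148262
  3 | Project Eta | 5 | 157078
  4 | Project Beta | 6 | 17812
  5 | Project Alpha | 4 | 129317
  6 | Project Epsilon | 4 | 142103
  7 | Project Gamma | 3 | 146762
SELECT department_id, COUNT(*) AS n FROM employees GROUP BY department_id

Execution result:
department_id | n
1 | 2
2 | 2
3 | 1
4 | 3
5 | 1
6 | 3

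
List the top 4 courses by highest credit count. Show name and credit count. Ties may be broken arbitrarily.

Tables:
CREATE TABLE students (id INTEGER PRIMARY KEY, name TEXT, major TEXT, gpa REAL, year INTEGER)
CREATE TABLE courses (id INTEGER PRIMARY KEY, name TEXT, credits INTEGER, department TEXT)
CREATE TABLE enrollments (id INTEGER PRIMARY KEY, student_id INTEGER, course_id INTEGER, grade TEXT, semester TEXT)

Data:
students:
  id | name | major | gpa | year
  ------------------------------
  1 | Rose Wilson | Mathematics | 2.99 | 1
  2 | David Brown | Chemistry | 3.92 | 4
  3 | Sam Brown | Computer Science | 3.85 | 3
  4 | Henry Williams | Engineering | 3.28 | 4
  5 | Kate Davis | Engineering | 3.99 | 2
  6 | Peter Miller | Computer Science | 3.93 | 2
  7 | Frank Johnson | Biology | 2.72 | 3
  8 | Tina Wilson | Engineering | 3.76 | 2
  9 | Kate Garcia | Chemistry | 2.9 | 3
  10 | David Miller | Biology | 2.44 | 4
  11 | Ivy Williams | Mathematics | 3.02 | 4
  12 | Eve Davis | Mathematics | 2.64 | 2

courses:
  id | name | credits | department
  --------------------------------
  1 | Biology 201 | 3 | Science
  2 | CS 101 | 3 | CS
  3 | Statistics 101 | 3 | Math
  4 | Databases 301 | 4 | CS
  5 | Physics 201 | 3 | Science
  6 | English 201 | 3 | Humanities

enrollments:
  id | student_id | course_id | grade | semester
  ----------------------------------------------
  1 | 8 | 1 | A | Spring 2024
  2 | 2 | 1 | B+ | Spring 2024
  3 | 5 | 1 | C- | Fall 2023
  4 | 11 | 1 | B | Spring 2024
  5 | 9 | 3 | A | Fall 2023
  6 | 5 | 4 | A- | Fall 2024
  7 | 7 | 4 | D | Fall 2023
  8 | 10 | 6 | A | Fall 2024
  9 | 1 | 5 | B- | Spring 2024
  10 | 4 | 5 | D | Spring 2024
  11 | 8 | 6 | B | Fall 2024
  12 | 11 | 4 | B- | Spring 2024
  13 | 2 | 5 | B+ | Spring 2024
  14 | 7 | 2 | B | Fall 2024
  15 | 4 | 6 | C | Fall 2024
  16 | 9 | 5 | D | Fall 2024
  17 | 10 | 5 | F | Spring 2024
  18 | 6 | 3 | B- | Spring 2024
SELECT name, credits FROM courses ORDER BY credits DESC LIMIT 4

Execution result:
name | credits
Databases 301 | 4
Biology 201 | 3
CS 101 | 3
Statistics 101 | 3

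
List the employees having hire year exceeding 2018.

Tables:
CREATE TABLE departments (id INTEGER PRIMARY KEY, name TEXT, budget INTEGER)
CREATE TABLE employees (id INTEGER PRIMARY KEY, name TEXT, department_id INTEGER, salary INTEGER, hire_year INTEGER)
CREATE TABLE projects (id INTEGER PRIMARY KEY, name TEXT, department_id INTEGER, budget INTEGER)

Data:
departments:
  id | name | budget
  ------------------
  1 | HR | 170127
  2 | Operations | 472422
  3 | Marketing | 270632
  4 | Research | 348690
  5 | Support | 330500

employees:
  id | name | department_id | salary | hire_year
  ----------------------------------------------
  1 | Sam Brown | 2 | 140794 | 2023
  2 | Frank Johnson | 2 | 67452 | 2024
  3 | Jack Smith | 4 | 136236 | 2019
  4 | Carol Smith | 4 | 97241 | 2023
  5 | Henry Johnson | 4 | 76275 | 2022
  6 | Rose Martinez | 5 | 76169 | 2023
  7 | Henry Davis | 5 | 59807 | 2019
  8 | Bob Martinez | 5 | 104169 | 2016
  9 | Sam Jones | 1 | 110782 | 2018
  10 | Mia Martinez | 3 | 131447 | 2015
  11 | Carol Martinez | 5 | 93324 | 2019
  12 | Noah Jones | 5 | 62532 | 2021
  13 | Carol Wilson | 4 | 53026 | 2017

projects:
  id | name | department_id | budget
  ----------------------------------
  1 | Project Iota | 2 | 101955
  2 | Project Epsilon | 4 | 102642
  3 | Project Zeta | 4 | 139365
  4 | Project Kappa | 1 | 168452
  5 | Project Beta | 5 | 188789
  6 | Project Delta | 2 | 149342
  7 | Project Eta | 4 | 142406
SELECT name, hire_year FROM employees WHERE hire_year > 2018

Execution result:
name | hire_year
Sam Brown | 2023
Frank Johnson | 2024
Jack Smith | 2019
Carol Smith | 2023
Henry Johnson | 2022
Rose Martinez | 2023
Henry Davis | 2019
Carol Martinez | 2019
Noah Jones | 2021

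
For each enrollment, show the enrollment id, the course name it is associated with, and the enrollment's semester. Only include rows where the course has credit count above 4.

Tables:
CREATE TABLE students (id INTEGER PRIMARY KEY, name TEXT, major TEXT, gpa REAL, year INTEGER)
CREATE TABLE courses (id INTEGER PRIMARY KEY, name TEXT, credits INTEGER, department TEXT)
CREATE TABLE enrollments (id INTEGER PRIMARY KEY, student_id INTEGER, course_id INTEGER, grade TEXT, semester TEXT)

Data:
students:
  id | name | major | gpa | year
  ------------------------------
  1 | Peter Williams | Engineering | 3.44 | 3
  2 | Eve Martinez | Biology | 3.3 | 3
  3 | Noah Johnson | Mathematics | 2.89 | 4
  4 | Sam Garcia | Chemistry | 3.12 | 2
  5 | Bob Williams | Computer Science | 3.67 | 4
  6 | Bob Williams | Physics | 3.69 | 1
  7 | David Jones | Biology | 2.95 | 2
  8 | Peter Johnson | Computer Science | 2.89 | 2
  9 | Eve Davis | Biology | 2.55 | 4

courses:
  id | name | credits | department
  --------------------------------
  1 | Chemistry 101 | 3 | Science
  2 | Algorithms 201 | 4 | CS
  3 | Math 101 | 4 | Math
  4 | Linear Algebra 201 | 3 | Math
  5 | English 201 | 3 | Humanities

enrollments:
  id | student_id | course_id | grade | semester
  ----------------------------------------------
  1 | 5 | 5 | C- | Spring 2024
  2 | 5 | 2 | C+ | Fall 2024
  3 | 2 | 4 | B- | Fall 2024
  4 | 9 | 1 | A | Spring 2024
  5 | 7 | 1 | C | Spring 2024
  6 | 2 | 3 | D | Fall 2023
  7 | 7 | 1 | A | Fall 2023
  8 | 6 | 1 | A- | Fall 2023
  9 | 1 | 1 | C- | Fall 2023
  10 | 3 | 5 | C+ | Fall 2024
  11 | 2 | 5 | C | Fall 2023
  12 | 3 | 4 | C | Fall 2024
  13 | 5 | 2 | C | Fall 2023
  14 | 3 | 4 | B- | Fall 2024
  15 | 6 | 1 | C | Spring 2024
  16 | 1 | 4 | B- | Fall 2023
SELECT c.id, p.name AS course, c.semester FROM enrollments c JOIN courses p ON c.course_id = p.id WHERE p.credits > 4

Execution result:
(no rows)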